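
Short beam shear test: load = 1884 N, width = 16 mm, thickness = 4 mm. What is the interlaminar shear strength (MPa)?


ILSS = 3F/(4bh) = 3*1884/(4*16*4) = 22.08 MPa

22.08 MPa


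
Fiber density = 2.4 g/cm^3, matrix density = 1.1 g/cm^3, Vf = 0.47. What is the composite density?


rho_c = rho_f*Vf + rho_m*(1-Vf) = 2.4*0.47 + 1.1*0.53 = 1.711 g/cm^3

1.711 g/cm^3


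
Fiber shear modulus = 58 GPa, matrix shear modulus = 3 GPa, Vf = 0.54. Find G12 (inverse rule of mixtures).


1/G12 = Vf/Gf + (1-Vf)/Gm = 0.54/58 + 0.46/3
G12 = 6.15 GPa

6.15 GPa


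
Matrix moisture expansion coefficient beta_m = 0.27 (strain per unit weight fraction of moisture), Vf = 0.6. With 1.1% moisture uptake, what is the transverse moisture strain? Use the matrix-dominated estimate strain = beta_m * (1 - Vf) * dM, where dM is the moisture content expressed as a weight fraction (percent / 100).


dM = 1.1/100 = 0.011
strain = beta_m * (1-Vf) * dM = 0.27 * 0.4 * 0.011 = 0.001188

0.001188


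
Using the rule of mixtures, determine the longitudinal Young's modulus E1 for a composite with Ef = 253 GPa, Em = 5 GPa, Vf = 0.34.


E1 = Ef*Vf + Em*(1-Vf) = 253*0.34 + 5*0.66 = 89.32 GPa

89.32 GPa


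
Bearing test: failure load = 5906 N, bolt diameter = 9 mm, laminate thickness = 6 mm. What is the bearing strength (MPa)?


sigma_br = F/(d*h) = 5906/(9*6) = 109.4 MPa

109.4 MPa


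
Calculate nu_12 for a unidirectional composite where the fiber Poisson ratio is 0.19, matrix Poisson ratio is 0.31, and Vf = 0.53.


nu_12 = nu_f*Vf + nu_m*(1-Vf) = 0.19*0.53 + 0.31*0.47 = 0.2464

0.2464


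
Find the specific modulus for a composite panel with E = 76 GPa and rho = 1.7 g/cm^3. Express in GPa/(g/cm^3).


Specific stiffness = E/rho = 76/1.7 = 44.7 GPa/(g/cm^3)

44.7 GPa/(g/cm^3)


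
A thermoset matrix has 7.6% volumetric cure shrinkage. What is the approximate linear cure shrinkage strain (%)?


Linear shrinkage ≈ vol_shrink/3 = 7.6/3 = 2.533%

2.533%


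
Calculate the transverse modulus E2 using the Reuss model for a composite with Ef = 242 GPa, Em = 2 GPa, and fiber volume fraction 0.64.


1/E2 = Vf/Ef + (1-Vf)/Em = 0.64/242 + 0.36/2
E2 = 5.48 GPa

5.48 GPa


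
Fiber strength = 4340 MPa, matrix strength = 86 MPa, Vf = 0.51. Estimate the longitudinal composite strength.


sigma_1 = sigma_f*Vf + sigma_m*(1-Vf) = 4340*0.51 + 86*0.49 = 2255.5 MPa

2255.5 MPa


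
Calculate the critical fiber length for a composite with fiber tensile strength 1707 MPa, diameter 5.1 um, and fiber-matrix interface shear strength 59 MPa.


Lc = sigma_f * d / (2 * tau_i) = 1707 * 5.1 / (2 * 59) = 73.8 um

73.8 um


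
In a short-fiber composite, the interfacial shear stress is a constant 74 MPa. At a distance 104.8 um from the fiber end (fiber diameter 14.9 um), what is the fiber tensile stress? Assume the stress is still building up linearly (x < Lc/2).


Force balance: sigma_f * (pi*d^2/4) = tau * (pi*d) * x  ->  sigma_f = 4 * tau * x / d
sigma_f = 4 * 74 * 104.8 / 14.9 = 2081.9 MPa

2081.9 MPa


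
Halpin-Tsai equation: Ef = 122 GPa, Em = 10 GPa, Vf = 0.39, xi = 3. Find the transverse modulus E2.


eta = (Ef/Em - 1)/(Ef/Em + xi) = (12.2 - 1)/(12.2 + 3) = 0.7368
E2 = Em*(1+xi*eta*Vf)/(1-eta*Vf) = 26.13 GPa

26.13 GPa


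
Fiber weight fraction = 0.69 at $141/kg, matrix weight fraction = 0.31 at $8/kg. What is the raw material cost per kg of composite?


Cost = cost_f*Wf + cost_m*Wm = 141*0.69 + 8*0.31 = $99.77/kg

$99.77/kg


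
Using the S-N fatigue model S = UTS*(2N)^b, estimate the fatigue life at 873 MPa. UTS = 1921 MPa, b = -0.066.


N = 0.5 * (S/UTS)^(1/b) = 0.5 * (873/1921)^(1/-0.066) = 77368.2456 cycles

77368.2456 cycles


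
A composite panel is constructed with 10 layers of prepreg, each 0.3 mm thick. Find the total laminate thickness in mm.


h = n * t_ply = 10 * 0.3 = 3.0 mm

3.0 mm


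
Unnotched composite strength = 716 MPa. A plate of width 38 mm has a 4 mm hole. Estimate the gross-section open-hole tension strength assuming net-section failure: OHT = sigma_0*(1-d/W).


OHT = sigma_0*(1-d/W) = 716*(1-4/38) = 640.6 MPa

640.6 MPa


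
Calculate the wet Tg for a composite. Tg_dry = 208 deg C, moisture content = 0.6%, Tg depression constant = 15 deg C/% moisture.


Tg_wet = Tg_dry - k*moisture = 208 - 15*0.6 = 199.0 deg C

199.0 deg C


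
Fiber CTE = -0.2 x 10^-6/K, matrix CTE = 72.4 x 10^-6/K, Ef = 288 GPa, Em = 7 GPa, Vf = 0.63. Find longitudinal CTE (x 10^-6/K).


E1 = Ef*Vf + Em*(1-Vf) = 184.03
alpha_1 = (alpha_f*Ef*Vf + alpha_m*Em*(1-Vf))/E1 = 0.82 x 10^-6/K

0.82 x 10^-6/K


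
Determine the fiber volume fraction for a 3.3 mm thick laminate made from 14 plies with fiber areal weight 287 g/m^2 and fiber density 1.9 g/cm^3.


Vf = n * FAW / (rho_f * h * 1000) = 14 * 287 / (1.9 * 3.3 * 1000) = 0.6408

0.6408


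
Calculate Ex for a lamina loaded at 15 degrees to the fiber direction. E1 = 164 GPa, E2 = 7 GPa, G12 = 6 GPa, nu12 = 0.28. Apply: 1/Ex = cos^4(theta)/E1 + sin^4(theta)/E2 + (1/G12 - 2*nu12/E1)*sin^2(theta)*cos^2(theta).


cos^4(15) = 0.870513, sin^4(15) = 0.004487, sin^2(15)*cos^2(15) = 0.0625
1/G12 - 2*nu12/E1 = 1/6 - 2*0.28/164 = 0.163252 GPa^-1
1/Ex = 0.870513/164 + 0.004487/7 + 0.163252*0.0625 = 0.0161523 GPa^-1
Ex = 61.91 GPa

61.91 GPa


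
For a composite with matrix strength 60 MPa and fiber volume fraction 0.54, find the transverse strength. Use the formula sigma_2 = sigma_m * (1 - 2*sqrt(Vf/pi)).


factor = 1 - 2*sqrt(0.54/pi) = 0.1708
sigma_2 = 60 * 0.1708 = 10.25 MPa

10.25 MPa


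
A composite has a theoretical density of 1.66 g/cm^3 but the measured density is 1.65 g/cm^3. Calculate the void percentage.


Void% = (rho_theo - rho_actual)/rho_theo * 100 = (1.66 - 1.65)/1.66 * 100 = 0.6%

0.6%


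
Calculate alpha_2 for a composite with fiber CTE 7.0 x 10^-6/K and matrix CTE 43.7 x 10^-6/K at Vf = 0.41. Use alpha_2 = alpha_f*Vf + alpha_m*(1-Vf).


alpha_2 = alpha_f*Vf + alpha_m*(1-Vf) = 7.0*0.41 + 43.7*0.59 = 28.7 x 10^-6/K

28.7 x 10^-6/K


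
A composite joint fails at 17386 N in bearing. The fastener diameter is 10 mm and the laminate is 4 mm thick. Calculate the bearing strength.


sigma_br = F/(d*h) = 17386/(10*4) = 434.7 MPa

434.7 MPa


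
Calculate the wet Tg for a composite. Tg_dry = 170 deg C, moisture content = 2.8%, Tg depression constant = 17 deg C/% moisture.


Tg_wet = Tg_dry - k*moisture = 170 - 17*2.8 = 122.4 deg C

122.4 deg C


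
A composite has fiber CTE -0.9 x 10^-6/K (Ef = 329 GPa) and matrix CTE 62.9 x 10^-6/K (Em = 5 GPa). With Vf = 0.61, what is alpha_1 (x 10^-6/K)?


E1 = Ef*Vf + Em*(1-Vf) = 202.64
alpha_1 = (alpha_f*Ef*Vf + alpha_m*Em*(1-Vf))/E1 = -0.29 x 10^-6/K

-0.29 x 10^-6/K


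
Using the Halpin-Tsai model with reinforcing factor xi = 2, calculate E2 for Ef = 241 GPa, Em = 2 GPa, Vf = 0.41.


eta = (Ef/Em - 1)/(Ef/Em + xi) = (120.5 - 1)/(120.5 + 2) = 0.9755
E2 = Em*(1+xi*eta*Vf)/(1-eta*Vf) = 6.0 GPa

6.0 GPa


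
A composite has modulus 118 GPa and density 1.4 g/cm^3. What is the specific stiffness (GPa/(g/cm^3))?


Specific stiffness = E/rho = 118/1.4 = 84.3 GPa/(g/cm^3)

84.3 GPa/(g/cm^3)


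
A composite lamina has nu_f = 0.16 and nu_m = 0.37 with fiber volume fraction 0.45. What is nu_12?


nu_12 = nu_f*Vf + nu_m*(1-Vf) = 0.16*0.45 + 0.37*0.55 = 0.2755

0.2755


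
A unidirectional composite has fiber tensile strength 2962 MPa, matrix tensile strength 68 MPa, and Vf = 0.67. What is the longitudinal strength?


sigma_1 = sigma_f*Vf + sigma_m*(1-Vf) = 2962*0.67 + 68*0.33 = 2007.0 MPa

2007.0 MPa


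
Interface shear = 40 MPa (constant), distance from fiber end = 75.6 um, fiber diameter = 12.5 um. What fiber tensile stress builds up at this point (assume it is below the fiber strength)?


Force balance: sigma_f * (pi*d^2/4) = tau * (pi*d) * x  ->  sigma_f = 4 * tau * x / d
sigma_f = 4 * 40 * 75.6 / 12.5 = 967.7 MPa

967.7 MPa


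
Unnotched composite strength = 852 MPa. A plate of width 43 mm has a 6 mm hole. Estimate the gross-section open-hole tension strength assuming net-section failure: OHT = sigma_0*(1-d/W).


OHT = sigma_0*(1-d/W) = 852*(1-6/43) = 733.1 MPa

733.1 MPa


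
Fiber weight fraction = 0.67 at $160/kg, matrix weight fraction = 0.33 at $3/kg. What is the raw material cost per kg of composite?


Cost = cost_f*Wf + cost_m*Wm = 160*0.67 + 3*0.33 = $108.19/kg

$108.19/kg


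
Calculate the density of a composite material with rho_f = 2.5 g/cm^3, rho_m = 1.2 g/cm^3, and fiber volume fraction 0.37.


rho_c = rho_f*Vf + rho_m*(1-Vf) = 2.5*0.37 + 1.2*0.63 = 1.681 g/cm^3

1.681 g/cm^3


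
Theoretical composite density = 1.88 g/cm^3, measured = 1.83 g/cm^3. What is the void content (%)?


Void% = (rho_theo - rho_actual)/rho_theo * 100 = (1.88 - 1.83)/1.88 * 100 = 2.66%

2.66%


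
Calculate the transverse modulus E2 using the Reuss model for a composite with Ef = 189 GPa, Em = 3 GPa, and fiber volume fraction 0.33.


1/E2 = Vf/Ef + (1-Vf)/Em = 0.33/189 + 0.67/3
E2 = 4.44 GPa

4.44 GPa


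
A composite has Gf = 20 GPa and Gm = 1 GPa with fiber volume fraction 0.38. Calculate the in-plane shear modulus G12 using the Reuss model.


1/G12 = Vf/Gf + (1-Vf)/Gm = 0.38/20 + 0.62/1
G12 = 1.56 GPa

1.56 GPa


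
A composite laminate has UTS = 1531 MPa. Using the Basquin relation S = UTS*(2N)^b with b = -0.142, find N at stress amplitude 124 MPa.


N = 0.5 * (S/UTS)^(1/b) = 0.5 * (124/1531)^(1/-0.142) = 2.4320e+07 cycles

2.4320e+07 cycles


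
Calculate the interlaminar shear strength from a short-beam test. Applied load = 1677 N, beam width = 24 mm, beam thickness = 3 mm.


ILSS = 3F/(4bh) = 3*1677/(4*24*3) = 17.47 MPa

17.47 MPa


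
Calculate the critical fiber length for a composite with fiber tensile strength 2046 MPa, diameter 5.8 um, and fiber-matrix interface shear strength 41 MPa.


Lc = sigma_f * d / (2 * tau_i) = 2046 * 5.8 / (2 * 41) = 144.7 um

144.7 um


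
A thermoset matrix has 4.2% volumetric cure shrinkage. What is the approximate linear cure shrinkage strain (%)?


Linear shrinkage ≈ vol_shrink/3 = 4.2/3 = 1.4%

1.4%


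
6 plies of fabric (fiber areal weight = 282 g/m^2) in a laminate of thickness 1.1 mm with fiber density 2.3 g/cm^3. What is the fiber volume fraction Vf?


Vf = n * FAW / (rho_f * h * 1000) = 6 * 282 / (2.3 * 1.1 * 1000) = 0.6688

0.6688


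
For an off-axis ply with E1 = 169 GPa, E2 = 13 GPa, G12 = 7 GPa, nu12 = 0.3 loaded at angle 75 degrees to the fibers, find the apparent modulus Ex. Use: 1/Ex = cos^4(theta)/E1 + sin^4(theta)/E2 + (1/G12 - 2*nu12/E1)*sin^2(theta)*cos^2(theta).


cos^4(75) = 0.004487, sin^4(75) = 0.870513, sin^2(75)*cos^2(75) = 0.0625
1/G12 - 2*nu12/E1 = 1/7 - 2*0.3/169 = 0.139307 GPa^-1
1/Ex = 0.004487/169 + 0.870513/13 + 0.139307*0.0625 = 0.0756957 GPa^-1
Ex = 13.21 GPa

13.21 GPa


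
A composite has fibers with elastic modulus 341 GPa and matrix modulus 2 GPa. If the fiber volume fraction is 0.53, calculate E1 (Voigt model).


E1 = Ef*Vf + Em*(1-Vf) = 341*0.53 + 2*0.47 = 181.67 GPa

181.67 GPa


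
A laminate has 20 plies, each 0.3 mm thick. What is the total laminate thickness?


h = n * t_ply = 20 * 0.3 = 6.0 mm

6.0 mm


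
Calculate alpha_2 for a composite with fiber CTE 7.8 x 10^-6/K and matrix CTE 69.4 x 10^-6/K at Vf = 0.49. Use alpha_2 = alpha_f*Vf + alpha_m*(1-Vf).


alpha_2 = alpha_f*Vf + alpha_m*(1-Vf) = 7.8*0.49 + 69.4*0.51 = 39.2 x 10^-6/K

39.2 x 10^-6/K


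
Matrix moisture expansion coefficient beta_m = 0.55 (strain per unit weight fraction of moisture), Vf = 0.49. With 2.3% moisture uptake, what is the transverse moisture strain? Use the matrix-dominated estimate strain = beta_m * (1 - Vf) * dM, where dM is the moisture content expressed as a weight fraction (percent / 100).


dM = 2.3/100 = 0.023
strain = beta_m * (1-Vf) * dM = 0.55 * 0.51 * 0.023 = 0.0064515

0.0064515


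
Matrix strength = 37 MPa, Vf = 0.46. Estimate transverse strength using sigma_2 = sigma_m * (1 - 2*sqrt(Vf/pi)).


factor = 1 - 2*sqrt(0.46/pi) = 0.2347
sigma_2 = 37 * 0.2347 = 8.68 MPa

8.68 MPa


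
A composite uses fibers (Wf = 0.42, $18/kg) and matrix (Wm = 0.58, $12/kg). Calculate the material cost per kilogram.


Cost = cost_f*Wf + cost_m*Wm = 18*0.42 + 12*0.58 = $14.52/kg

$14.52/kg


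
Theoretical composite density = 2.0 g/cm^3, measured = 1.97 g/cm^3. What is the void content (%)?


Void% = (rho_theo - rho_actual)/rho_theo * 100 = (2.0 - 1.97)/2.0 * 100 = 1.5%

1.5%


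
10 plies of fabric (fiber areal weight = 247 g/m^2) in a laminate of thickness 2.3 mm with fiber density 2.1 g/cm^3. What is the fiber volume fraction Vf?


Vf = n * FAW / (rho_f * h * 1000) = 10 * 247 / (2.1 * 2.3 * 1000) = 0.5114

0.5114


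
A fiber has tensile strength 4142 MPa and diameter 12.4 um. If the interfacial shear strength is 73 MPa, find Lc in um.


Lc = sigma_f * d / (2 * tau_i) = 4142 * 12.4 / (2 * 73) = 351.8 um

351.8 um


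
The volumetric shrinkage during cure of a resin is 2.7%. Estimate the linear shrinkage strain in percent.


Linear shrinkage ≈ vol_shrink/3 = 2.7/3 = 0.9%

0.9%


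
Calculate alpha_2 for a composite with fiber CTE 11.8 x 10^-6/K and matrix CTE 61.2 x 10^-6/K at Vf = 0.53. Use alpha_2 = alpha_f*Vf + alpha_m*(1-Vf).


alpha_2 = alpha_f*Vf + alpha_m*(1-Vf) = 11.8*0.53 + 61.2*0.47 = 35.0 x 10^-6/K

35.0 x 10^-6/K


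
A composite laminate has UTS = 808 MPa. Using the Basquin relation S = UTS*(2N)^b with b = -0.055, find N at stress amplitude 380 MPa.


N = 0.5 * (S/UTS)^(1/b) = 0.5 * (380/808)^(1/-0.055) = 452729.1345 cycles

452729.1345 cycles


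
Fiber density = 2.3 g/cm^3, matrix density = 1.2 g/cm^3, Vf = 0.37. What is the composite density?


rho_c = rho_f*Vf + rho_m*(1-Vf) = 2.3*0.37 + 1.2*0.63 = 1.607 g/cm^3

1.607 g/cm^3


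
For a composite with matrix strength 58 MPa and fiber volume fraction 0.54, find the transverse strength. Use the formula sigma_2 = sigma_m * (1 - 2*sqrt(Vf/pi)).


factor = 1 - 2*sqrt(0.54/pi) = 0.1708
sigma_2 = 58 * 0.1708 = 9.91 MPa

9.91 MPa


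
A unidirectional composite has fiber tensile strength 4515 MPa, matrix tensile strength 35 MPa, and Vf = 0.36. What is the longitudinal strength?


sigma_1 = sigma_f*Vf + sigma_m*(1-Vf) = 4515*0.36 + 35*0.64 = 1647.8 MPa

1647.8 MPa


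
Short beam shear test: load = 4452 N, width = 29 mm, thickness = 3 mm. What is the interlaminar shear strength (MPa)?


ILSS = 3F/(4bh) = 3*4452/(4*29*3) = 38.38 MPa

38.38 MPa


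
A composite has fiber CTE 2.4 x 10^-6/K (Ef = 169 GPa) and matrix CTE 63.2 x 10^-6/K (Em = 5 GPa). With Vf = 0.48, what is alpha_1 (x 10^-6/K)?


E1 = Ef*Vf + Em*(1-Vf) = 83.72
alpha_1 = (alpha_f*Ef*Vf + alpha_m*Em*(1-Vf))/E1 = 4.29 x 10^-6/K

4.29 x 10^-6/K


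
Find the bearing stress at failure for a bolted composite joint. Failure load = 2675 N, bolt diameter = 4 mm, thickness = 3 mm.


sigma_br = F/(d*h) = 2675/(4*3) = 222.9 MPa

222.9 MPa


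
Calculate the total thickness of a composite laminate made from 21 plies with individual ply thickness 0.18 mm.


h = n * t_ply = 21 * 0.18 = 3.78 mm

3.78 mm


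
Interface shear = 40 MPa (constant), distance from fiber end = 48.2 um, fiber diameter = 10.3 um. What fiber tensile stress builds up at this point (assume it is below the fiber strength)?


Force balance: sigma_f * (pi*d^2/4) = tau * (pi*d) * x  ->  sigma_f = 4 * tau * x / d
sigma_f = 4 * 40 * 48.2 / 10.3 = 748.7 MPa

748.7 MPa


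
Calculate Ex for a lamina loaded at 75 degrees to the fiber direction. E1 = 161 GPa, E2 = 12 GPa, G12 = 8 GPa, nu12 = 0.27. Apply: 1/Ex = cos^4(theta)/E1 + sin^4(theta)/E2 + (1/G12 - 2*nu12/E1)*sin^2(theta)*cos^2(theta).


cos^4(75) = 0.004487, sin^4(75) = 0.870513, sin^2(75)*cos^2(75) = 0.0625
1/G12 - 2*nu12/E1 = 1/8 - 2*0.27/161 = 0.121646 GPa^-1
1/Ex = 0.004487/161 + 0.870513/12 + 0.121646*0.0625 = 0.0801735 GPa^-1
Ex = 12.47 GPa

12.47 GPa


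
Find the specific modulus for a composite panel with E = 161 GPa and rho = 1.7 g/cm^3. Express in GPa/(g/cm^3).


Specific stiffness = E/rho = 161/1.7 = 94.7 GPa/(g/cm^3)

94.7 GPa/(g/cm^3)


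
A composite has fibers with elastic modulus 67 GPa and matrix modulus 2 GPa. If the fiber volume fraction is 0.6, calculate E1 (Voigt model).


E1 = Ef*Vf + Em*(1-Vf) = 67*0.6 + 2*0.4 = 41.0 GPa

41.0 GPa


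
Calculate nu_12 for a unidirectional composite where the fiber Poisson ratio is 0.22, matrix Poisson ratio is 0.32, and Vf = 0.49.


nu_12 = nu_f*Vf + nu_m*(1-Vf) = 0.22*0.49 + 0.32*0.51 = 0.271

0.271


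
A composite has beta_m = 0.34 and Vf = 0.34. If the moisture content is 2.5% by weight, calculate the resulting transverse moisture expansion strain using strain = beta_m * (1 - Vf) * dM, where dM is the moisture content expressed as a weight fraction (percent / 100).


dM = 2.5/100 = 0.025
strain = beta_m * (1-Vf) * dM = 0.34 * 0.66 * 0.025 = 0.00561

0.00561


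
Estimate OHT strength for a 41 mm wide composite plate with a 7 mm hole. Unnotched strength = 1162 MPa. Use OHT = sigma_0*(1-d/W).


OHT = sigma_0*(1-d/W) = 1162*(1-7/41) = 963.6 MPa

963.6 MPa


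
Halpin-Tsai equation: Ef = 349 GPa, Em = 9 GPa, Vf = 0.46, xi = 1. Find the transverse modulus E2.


eta = (Ef/Em - 1)/(Ef/Em + xi) = (38.7778 - 1)/(38.7778 + 1) = 0.9497
E2 = Em*(1+xi*eta*Vf)/(1-eta*Vf) = 22.96 GPa

22.96 GPa


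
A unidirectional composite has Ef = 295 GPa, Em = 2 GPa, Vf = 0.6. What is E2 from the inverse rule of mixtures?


1/E2 = Vf/Ef + (1-Vf)/Em = 0.6/295 + 0.4/2
E2 = 4.95 GPa

4.95 GPa


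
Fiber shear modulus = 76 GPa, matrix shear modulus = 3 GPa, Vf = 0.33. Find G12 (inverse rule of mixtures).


1/G12 = Vf/Gf + (1-Vf)/Gm = 0.33/76 + 0.67/3
G12 = 4.39 GPa

4.39 GPa


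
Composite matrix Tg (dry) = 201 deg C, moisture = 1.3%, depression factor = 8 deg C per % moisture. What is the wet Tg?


Tg_wet = Tg_dry - k*moisture = 201 - 8*1.3 = 190.6 deg C

190.6 deg C


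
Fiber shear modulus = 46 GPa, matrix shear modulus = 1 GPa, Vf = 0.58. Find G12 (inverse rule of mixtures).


1/G12 = Vf/Gf + (1-Vf)/Gm = 0.58/46 + 0.42/1
G12 = 2.31 GPa

2.31 GPa


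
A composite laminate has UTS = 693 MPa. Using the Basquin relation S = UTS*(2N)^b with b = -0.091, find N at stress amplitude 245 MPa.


N = 0.5 * (S/UTS)^(1/b) = 0.5 * (245/693)^(1/-0.091) = 45840.1870 cycles

45840.1870 cycles


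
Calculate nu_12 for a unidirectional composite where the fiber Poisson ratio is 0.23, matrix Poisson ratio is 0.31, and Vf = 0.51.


nu_12 = nu_f*Vf + nu_m*(1-Vf) = 0.23*0.51 + 0.31*0.49 = 0.2692

0.2692


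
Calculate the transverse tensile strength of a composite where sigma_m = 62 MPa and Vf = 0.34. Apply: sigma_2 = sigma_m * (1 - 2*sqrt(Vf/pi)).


factor = 1 - 2*sqrt(0.34/pi) = 0.342
sigma_2 = 62 * 0.342 = 21.21 MPa

21.21 MPa


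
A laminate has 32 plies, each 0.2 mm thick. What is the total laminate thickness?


h = n * t_ply = 32 * 0.2 = 6.4 mm

6.4 mm


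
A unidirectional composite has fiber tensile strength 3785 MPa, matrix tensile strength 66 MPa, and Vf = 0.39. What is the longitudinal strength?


sigma_1 = sigma_f*Vf + sigma_m*(1-Vf) = 3785*0.39 + 66*0.61 = 1516.4 MPa

1516.4 MPa


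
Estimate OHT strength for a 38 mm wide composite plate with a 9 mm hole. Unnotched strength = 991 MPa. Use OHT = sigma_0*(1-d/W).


OHT = sigma_0*(1-d/W) = 991*(1-9/38) = 756.3 MPa

756.3 MPa


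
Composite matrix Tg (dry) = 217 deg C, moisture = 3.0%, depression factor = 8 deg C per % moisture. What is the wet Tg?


Tg_wet = Tg_dry - k*moisture = 217 - 8*3.0 = 193.0 deg C

193.0 deg C


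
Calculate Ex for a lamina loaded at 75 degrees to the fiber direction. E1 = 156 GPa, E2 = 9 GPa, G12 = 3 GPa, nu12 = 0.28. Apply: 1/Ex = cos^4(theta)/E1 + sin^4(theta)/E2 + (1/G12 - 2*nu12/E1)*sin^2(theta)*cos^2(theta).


cos^4(75) = 0.004487, sin^4(75) = 0.870513, sin^2(75)*cos^2(75) = 0.0625
1/G12 - 2*nu12/E1 = 1/3 - 2*0.28/156 = 0.329744 GPa^-1
1/Ex = 0.004487/156 + 0.870513/9 + 0.329744*0.0625 = 0.1173614 GPa^-1
Ex = 8.52 GPa

8.52 GPa


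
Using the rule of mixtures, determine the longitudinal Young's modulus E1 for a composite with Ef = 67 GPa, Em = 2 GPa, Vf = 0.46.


E1 = Ef*Vf + Em*(1-Vf) = 67*0.46 + 2*0.54 = 31.9 GPa

31.9 GPa


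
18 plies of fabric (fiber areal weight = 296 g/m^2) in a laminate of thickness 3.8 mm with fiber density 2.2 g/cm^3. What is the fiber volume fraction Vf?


Vf = n * FAW / (rho_f * h * 1000) = 18 * 296 / (2.2 * 3.8 * 1000) = 0.6373

0.6373


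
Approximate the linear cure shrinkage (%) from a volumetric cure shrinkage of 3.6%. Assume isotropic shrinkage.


Linear shrinkage ≈ vol_shrink/3 = 3.6/3 = 1.2%

1.2%


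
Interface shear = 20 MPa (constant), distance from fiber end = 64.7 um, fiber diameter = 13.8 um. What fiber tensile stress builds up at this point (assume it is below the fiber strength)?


Force balance: sigma_f * (pi*d^2/4) = tau * (pi*d) * x  ->  sigma_f = 4 * tau * x / d
sigma_f = 4 * 20 * 64.7 / 13.8 = 375.1 MPa

375.1 MPa


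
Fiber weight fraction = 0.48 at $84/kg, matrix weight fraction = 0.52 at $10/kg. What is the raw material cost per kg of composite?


Cost = cost_f*Wf + cost_m*Wm = 84*0.48 + 10*0.52 = $45.52/kg

$45.52/kg


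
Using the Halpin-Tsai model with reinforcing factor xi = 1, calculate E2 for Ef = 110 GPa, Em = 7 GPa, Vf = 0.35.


eta = (Ef/Em - 1)/(Ef/Em + xi) = (15.7143 - 1)/(15.7143 + 1) = 0.8803
E2 = Em*(1+xi*eta*Vf)/(1-eta*Vf) = 13.23 GPa

13.23 GPa


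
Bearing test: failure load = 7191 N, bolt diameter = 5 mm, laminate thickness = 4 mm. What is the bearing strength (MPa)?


sigma_br = F/(d*h) = 7191/(5*4) = 359.6 MPa

359.6 MPa


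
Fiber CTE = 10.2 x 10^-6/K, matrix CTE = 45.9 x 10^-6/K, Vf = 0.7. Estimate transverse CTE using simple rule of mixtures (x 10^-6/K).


alpha_2 = alpha_f*Vf + alpha_m*(1-Vf) = 10.2*0.7 + 45.9*0.3 = 20.9 x 10^-6/K

20.9 x 10^-6/K


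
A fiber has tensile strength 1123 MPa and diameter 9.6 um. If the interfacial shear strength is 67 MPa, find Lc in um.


Lc = sigma_f * d / (2 * tau_i) = 1123 * 9.6 / (2 * 67) = 80.5 um

80.5 um


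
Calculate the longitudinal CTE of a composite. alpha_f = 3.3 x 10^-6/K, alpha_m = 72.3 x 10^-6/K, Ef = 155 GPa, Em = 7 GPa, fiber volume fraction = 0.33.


E1 = Ef*Vf + Em*(1-Vf) = 55.84
alpha_1 = (alpha_f*Ef*Vf + alpha_m*Em*(1-Vf))/E1 = 9.1 x 10^-6/K

9.1 x 10^-6/K


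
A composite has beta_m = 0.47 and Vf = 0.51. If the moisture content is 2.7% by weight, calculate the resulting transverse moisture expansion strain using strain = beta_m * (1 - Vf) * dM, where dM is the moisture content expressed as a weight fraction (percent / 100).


dM = 2.7/100 = 0.027
strain = beta_m * (1-Vf) * dM = 0.47 * 0.49 * 0.027 = 0.0062181

0.0062181


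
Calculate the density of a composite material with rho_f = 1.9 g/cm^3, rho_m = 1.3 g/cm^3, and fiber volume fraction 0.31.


rho_c = rho_f*Vf + rho_m*(1-Vf) = 1.9*0.31 + 1.3*0.69 = 1.486 g/cm^3

1.486 g/cm^3


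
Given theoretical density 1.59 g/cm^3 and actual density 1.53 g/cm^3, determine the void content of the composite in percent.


Void% = (rho_theo - rho_actual)/rho_theo * 100 = (1.59 - 1.53)/1.59 * 100 = 3.77%

3.77%


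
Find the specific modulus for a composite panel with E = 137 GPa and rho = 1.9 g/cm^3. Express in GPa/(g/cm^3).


Specific stiffness = E/rho = 137/1.9 = 72.1 GPa/(g/cm^3)

72.1 GPa/(g/cm^3)


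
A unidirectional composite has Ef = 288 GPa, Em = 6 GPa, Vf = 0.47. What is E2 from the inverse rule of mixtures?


1/E2 = Vf/Ef + (1-Vf)/Em = 0.47/288 + 0.53/6
E2 = 11.12 GPa

11.12 GPa


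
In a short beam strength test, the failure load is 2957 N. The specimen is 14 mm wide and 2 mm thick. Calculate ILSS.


ILSS = 3F/(4bh) = 3*2957/(4*14*2) = 79.21 MPa

79.21 MPa


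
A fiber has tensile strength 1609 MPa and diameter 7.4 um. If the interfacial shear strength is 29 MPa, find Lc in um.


Lc = sigma_f * d / (2 * tau_i) = 1609 * 7.4 / (2 * 29) = 205.3 um

205.3 um


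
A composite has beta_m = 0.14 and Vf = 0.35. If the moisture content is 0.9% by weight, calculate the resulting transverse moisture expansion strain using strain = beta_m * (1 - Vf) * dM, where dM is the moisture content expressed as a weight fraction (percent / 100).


dM = 0.9/100 = 0.009
strain = beta_m * (1-Vf) * dM = 0.14 * 0.65 * 0.009 = 0.000819

0.000819


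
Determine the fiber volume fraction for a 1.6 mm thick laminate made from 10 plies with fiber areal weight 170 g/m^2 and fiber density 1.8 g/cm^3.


Vf = n * FAW / (rho_f * h * 1000) = 10 * 170 / (1.8 * 1.6 * 1000) = 0.5903

0.5903


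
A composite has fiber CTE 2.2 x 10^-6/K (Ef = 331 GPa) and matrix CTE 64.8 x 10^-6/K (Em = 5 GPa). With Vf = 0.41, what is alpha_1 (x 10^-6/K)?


E1 = Ef*Vf + Em*(1-Vf) = 138.66
alpha_1 = (alpha_f*Ef*Vf + alpha_m*Em*(1-Vf))/E1 = 3.53 x 10^-6/K

3.53 x 10^-6/K


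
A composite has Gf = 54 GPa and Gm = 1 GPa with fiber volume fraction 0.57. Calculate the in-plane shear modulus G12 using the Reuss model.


1/G12 = Vf/Gf + (1-Vf)/Gm = 0.57/54 + 0.43/1
G12 = 2.27 GPa

2.27 GPa


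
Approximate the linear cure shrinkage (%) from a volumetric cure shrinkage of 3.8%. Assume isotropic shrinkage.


Linear shrinkage ≈ vol_shrink/3 = 3.8/3 = 1.267%

1.267%


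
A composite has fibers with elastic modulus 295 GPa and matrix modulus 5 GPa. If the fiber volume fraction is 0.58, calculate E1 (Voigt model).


E1 = Ef*Vf + Em*(1-Vf) = 295*0.58 + 5*0.42 = 173.2 GPa

173.2 GPa


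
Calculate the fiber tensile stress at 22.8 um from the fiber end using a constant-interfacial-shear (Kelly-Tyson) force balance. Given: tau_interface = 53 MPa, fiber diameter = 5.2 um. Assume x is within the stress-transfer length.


Force balance: sigma_f * (pi*d^2/4) = tau * (pi*d) * x  ->  sigma_f = 4 * tau * x / d
sigma_f = 4 * 53 * 22.8 / 5.2 = 929.5 MPa

929.5 MPa


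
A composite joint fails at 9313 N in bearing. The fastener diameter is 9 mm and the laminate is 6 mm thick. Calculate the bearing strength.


sigma_br = F/(d*h) = 9313/(9*6) = 172.5 MPa

172.5 MPa


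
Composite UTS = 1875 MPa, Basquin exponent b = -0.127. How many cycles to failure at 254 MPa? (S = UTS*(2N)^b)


N = 0.5 * (S/UTS)^(1/b) = 0.5 * (254/1875)^(1/-0.127) = 3.4272e+06 cycles

3.4272e+06 cycles


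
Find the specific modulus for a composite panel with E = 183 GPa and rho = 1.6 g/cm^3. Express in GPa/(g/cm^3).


Specific stiffness = E/rho = 183/1.6 = 114.4 GPa/(g/cm^3)

114.4 GPa/(g/cm^3)


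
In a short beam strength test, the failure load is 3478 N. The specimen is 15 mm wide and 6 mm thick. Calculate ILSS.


ILSS = 3F/(4bh) = 3*3478/(4*15*6) = 28.98 MPa

28.98 MPa


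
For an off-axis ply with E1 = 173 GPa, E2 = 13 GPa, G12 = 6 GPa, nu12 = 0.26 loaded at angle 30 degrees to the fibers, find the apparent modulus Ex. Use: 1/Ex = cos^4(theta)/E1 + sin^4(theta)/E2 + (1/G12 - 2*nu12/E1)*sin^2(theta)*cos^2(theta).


cos^4(30) = 0.5625, sin^4(30) = 0.0625, sin^2(30)*cos^2(30) = 0.1875
1/G12 - 2*nu12/E1 = 1/6 - 2*0.26/173 = 0.163661 GPa^-1
1/Ex = 0.5625/173 + 0.0625/13 + 0.163661*0.1875 = 0.0387456 GPa^-1
Ex = 25.81 GPa

25.81 GPa


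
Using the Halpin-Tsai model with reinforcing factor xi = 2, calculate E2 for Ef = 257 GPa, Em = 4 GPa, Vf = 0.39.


eta = (Ef/Em - 1)/(Ef/Em + xi) = (64.25 - 1)/(64.25 + 2) = 0.9547
E2 = Em*(1+xi*eta*Vf)/(1-eta*Vf) = 11.12 GPa

11.12 GPa


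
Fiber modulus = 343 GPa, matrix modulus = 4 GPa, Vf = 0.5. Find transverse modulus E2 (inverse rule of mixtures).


1/E2 = Vf/Ef + (1-Vf)/Em = 0.5/343 + 0.5/4
E2 = 7.91 GPa

7.91 GPa


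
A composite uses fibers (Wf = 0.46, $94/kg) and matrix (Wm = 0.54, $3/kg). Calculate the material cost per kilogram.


Cost = cost_f*Wf + cost_m*Wm = 94*0.46 + 3*0.54 = $44.86/kg

$44.86/kg


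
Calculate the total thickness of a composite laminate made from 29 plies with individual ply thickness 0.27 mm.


h = n * t_ply = 29 * 0.27 = 7.83 mm

7.83 mm


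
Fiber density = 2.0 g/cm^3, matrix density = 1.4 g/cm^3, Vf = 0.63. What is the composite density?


rho_c = rho_f*Vf + rho_m*(1-Vf) = 2.0*0.63 + 1.4*0.37 = 1.778 g/cm^3

1.778 g/cm^3


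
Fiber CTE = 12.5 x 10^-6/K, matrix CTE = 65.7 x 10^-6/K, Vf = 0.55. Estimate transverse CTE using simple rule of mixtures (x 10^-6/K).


alpha_2 = alpha_f*Vf + alpha_m*(1-Vf) = 12.5*0.55 + 65.7*0.45 = 36.4 x 10^-6/K

36.4 x 10^-6/K


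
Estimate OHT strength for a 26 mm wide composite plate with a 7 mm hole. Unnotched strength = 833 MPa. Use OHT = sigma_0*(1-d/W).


OHT = sigma_0*(1-d/W) = 833*(1-7/26) = 608.7 MPa

608.7 MPa


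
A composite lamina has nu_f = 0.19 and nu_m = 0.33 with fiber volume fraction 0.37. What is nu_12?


nu_12 = nu_f*Vf + nu_m*(1-Vf) = 0.19*0.37 + 0.33*0.63 = 0.2782

0.2782


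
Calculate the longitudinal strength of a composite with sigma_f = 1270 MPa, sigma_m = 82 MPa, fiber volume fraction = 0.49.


sigma_1 = sigma_f*Vf + sigma_m*(1-Vf) = 1270*0.49 + 82*0.51 = 664.1 MPa

664.1 MPa


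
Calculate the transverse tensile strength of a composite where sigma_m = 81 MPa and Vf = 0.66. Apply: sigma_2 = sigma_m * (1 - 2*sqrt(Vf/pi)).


factor = 1 - 2*sqrt(0.66/pi) = 0.0833
sigma_2 = 81 * 0.0833 = 6.75 MPa

6.75 MPa


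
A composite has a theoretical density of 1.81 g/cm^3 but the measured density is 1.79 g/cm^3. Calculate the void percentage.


Void% = (rho_theo - rho_actual)/rho_theo * 100 = (1.81 - 1.79)/1.81 * 100 = 1.1%

1.1%


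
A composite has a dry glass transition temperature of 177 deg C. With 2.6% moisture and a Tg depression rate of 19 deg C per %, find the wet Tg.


Tg_wet = Tg_dry - k*moisture = 177 - 19*2.6 = 127.6 deg C

127.6 deg C


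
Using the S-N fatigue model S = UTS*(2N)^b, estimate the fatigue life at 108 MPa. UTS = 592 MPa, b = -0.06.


N = 0.5 * (S/UTS)^(1/b) = 0.5 * (108/592)^(1/-0.06) = 1.0326e+12 cycles

1.0326e+12 cycles


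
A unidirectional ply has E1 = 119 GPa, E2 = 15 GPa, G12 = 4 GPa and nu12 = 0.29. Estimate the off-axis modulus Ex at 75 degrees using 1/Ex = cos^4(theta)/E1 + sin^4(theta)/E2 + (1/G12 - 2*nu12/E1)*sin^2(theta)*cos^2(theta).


cos^4(75) = 0.004487, sin^4(75) = 0.870513, sin^2(75)*cos^2(75) = 0.0625
1/G12 - 2*nu12/E1 = 1/4 - 2*0.29/119 = 0.245126 GPa^-1
1/Ex = 0.004487/119 + 0.870513/15 + 0.245126*0.0625 = 0.0733923 GPa^-1
Ex = 13.63 GPa

13.63 GPa


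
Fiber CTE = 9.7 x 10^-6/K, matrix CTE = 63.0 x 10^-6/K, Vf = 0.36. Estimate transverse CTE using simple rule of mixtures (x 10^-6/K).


alpha_2 = alpha_f*Vf + alpha_m*(1-Vf) = 9.7*0.36 + 63.0*0.64 = 43.8 x 10^-6/K

43.8 x 10^-6/K


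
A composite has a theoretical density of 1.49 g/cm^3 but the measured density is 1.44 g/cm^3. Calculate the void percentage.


Void% = (rho_theo - rho_actual)/rho_theo * 100 = (1.49 - 1.44)/1.49 * 100 = 3.36%

3.36%


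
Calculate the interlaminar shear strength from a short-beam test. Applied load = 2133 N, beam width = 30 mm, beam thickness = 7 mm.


ILSS = 3F/(4bh) = 3*2133/(4*30*7) = 7.62 MPa

7.62 MPa


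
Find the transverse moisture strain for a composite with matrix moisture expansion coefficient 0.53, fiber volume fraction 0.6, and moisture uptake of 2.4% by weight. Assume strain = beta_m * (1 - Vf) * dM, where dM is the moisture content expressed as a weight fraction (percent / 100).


dM = 2.4/100 = 0.024
strain = beta_m * (1-Vf) * dM = 0.53 * 0.4 * 0.024 = 0.005088

0.005088


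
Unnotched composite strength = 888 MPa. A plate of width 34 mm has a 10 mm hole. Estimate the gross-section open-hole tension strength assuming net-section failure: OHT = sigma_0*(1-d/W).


OHT = sigma_0*(1-d/W) = 888*(1-10/34) = 626.8 MPa

626.8 MPa


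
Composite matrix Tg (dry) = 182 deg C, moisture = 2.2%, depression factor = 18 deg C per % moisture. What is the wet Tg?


Tg_wet = Tg_dry - k*moisture = 182 - 18*2.2 = 142.4 deg C

142.4 deg C


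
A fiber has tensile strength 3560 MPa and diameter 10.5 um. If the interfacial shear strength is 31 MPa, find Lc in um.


Lc = sigma_f * d / (2 * tau_i) = 3560 * 10.5 / (2 * 31) = 602.9 um

602.9 um


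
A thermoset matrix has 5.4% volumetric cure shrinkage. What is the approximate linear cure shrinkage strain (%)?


Linear shrinkage ≈ vol_shrink/3 = 5.4/3 = 1.8%

1.8%


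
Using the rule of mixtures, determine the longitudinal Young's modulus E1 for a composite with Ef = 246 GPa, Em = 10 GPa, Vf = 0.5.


E1 = Ef*Vf + Em*(1-Vf) = 246*0.5 + 10*0.5 = 128.0 GPa

128.0 GPa


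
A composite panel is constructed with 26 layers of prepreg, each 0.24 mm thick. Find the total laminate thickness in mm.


h = n * t_ply = 26 * 0.24 = 6.24 mm

6.24 mm


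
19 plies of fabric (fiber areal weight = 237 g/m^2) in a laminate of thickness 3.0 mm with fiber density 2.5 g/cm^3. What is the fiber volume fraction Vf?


Vf = n * FAW / (rho_f * h * 1000) = 19 * 237 / (2.5 * 3.0 * 1000) = 0.6004

0.6004


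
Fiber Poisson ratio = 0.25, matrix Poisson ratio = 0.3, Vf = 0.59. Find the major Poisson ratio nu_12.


nu_12 = nu_f*Vf + nu_m*(1-Vf) = 0.25*0.59 + 0.3*0.41 = 0.2705

0.2705


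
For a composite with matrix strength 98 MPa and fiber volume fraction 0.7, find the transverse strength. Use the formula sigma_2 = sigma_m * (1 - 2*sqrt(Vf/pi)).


factor = 1 - 2*sqrt(0.7/pi) = 0.0559
sigma_2 = 98 * 0.0559 = 5.48 MPa

5.48 MPa


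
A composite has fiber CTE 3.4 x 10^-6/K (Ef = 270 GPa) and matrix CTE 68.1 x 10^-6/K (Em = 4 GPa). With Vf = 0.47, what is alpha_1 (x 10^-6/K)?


E1 = Ef*Vf + Em*(1-Vf) = 129.02
alpha_1 = (alpha_f*Ef*Vf + alpha_m*Em*(1-Vf))/E1 = 4.46 x 10^-6/K

4.46 x 10^-6/K


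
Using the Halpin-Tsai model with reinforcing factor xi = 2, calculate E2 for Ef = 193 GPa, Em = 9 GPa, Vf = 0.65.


eta = (Ef/Em - 1)/(Ef/Em + xi) = (21.4444 - 1)/(21.4444 + 2) = 0.872
E2 = Em*(1+xi*eta*Vf)/(1-eta*Vf) = 44.33 GPa

44.33 GPa


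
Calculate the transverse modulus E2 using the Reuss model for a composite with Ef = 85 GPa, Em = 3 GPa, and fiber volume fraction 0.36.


1/E2 = Vf/Ef + (1-Vf)/Em = 0.36/85 + 0.64/3
E2 = 4.6 GPa

4.6 GPa


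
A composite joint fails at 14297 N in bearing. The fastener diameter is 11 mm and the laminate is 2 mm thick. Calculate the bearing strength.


sigma_br = F/(d*h) = 14297/(11*2) = 649.9 MPa

649.9 MPa


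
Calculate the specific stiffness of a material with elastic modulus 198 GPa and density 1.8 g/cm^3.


Specific stiffness = E/rho = 198/1.8 = 110.0 GPa/(g/cm^3)

110.0 GPa/(g/cm^3)


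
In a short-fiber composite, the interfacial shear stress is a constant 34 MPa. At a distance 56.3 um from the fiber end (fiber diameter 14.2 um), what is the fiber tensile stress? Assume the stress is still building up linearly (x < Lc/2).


Force balance: sigma_f * (pi*d^2/4) = tau * (pi*d) * x  ->  sigma_f = 4 * tau * x / d
sigma_f = 4 * 34 * 56.3 / 14.2 = 539.2 MPa

539.2 MPa


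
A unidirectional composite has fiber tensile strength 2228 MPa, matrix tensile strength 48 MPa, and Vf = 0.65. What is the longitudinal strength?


sigma_1 = sigma_f*Vf + sigma_m*(1-Vf) = 2228*0.65 + 48*0.35 = 1465.0 MPa

1465.0 MPa


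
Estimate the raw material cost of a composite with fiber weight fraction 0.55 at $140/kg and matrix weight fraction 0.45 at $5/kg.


Cost = cost_f*Wf + cost_m*Wm = 140*0.55 + 5*0.45 = $79.25/kg

$79.25/kg


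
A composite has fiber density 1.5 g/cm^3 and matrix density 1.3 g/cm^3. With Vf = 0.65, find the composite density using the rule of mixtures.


rho_c = rho_f*Vf + rho_m*(1-Vf) = 1.5*0.65 + 1.3*0.35 = 1.43 g/cm^3

1.43 g/cm^3


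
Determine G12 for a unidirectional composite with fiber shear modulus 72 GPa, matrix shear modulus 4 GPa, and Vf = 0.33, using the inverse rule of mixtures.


1/G12 = Vf/Gf + (1-Vf)/Gm = 0.33/72 + 0.67/4
G12 = 5.81 GPa

5.81 GPa


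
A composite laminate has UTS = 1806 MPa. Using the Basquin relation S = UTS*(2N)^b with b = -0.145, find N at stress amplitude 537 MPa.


N = 0.5 * (S/UTS)^(1/b) = 0.5 * (537/1806)^(1/-0.145) = 2146.2659 cycles

2146.2659 cycles


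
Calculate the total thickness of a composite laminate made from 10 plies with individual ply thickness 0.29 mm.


h = n * t_ply = 10 * 0.29 = 2.9 mm

2.9 mm


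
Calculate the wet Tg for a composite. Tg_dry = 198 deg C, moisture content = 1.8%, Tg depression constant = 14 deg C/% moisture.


Tg_wet = Tg_dry - k*moisture = 198 - 14*1.8 = 172.8 deg C

172.8 deg C


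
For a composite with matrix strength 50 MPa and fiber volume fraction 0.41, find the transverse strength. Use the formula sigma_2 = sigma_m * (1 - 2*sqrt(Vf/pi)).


factor = 1 - 2*sqrt(0.41/pi) = 0.2775
sigma_2 = 50 * 0.2775 = 13.87 MPa

13.87 MPa


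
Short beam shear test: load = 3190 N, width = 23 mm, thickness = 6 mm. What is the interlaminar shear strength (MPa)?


ILSS = 3F/(4bh) = 3*3190/(4*23*6) = 17.34 MPa

17.34 MPa


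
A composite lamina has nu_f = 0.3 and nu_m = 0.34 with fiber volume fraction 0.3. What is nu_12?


nu_12 = nu_f*Vf + nu_m*(1-Vf) = 0.3*0.3 + 0.34*0.7 = 0.328

0.328


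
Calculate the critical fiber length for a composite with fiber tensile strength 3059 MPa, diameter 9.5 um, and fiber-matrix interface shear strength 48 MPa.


Lc = sigma_f * d / (2 * tau_i) = 3059 * 9.5 / (2 * 48) = 302.7 um

302.7 um


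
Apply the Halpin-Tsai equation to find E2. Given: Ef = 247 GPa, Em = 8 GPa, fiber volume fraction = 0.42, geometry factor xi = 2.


eta = (Ef/Em - 1)/(Ef/Em + xi) = (30.875 - 1)/(30.875 + 2) = 0.9087
E2 = Em*(1+xi*eta*Vf)/(1-eta*Vf) = 22.81 GPa

22.81 GPa


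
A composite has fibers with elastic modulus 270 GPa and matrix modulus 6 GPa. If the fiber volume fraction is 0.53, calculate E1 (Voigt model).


E1 = Ef*Vf + Em*(1-Vf) = 270*0.53 + 6*0.47 = 145.92 GPa

145.92 GPa


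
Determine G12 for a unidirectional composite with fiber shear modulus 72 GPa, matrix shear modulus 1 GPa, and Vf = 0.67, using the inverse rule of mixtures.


1/G12 = Vf/Gf + (1-Vf)/Gm = 0.67/72 + 0.33/1
G12 = 2.95 GPa

2.95 GPa


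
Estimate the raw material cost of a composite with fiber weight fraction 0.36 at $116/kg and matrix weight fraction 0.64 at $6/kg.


Cost = cost_f*Wf + cost_m*Wm = 116*0.36 + 6*0.64 = $45.6/kg

$45.6/kg


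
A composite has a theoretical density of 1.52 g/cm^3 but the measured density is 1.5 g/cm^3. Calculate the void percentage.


Void% = (rho_theo - rho_actual)/rho_theo * 100 = (1.52 - 1.5)/1.52 * 100 = 1.32%

1.32%


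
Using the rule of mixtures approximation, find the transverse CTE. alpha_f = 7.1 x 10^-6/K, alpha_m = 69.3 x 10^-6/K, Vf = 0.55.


alpha_2 = alpha_f*Vf + alpha_m*(1-Vf) = 7.1*0.55 + 69.3*0.45 = 35.1 x 10^-6/K

35.1 x 10^-6/K


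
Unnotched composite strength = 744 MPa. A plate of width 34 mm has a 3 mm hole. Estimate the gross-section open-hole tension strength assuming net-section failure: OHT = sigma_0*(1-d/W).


OHT = sigma_0*(1-d/W) = 744*(1-3/34) = 678.4 MPa

678.4 MPa


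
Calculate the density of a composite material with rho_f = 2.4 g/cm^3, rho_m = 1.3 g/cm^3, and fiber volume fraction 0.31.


rho_c = rho_f*Vf + rho_m*(1-Vf) = 2.4*0.31 + 1.3*0.69 = 1.641 g/cm^3

1.641 g/cm^3


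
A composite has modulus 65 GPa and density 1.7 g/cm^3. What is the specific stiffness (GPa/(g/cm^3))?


Specific stiffness = E/rho = 65/1.7 = 38.2 GPa/(g/cm^3)

38.2 GPa/(g/cm^3)


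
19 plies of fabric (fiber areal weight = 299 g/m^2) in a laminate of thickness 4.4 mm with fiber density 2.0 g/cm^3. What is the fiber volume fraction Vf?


Vf = n * FAW / (rho_f * h * 1000) = 19 * 299 / (2.0 * 4.4 * 1000) = 0.6456

0.6456
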